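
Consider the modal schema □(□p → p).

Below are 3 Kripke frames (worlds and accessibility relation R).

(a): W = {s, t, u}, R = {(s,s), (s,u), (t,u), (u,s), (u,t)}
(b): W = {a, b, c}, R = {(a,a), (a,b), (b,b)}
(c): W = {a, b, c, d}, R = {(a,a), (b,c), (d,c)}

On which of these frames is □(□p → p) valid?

Frame correspondent (Sahlqvist): ∀x ∀y (Rxy → Ryy) — i.e. shift-reflexivity.
(a): fails — Rut but not Rtt.
(b): condition met.
(c): fails — Rbc but not Rcc.
Valid on: (b).

(b)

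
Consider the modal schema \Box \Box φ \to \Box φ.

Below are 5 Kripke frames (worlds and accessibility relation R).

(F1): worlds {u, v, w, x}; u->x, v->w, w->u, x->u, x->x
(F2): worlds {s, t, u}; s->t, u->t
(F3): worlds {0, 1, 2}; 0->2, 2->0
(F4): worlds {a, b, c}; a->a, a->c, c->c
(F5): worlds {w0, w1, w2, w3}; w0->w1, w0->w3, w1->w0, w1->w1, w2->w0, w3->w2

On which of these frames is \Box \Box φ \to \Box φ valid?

The schema corresponds to density: \forall x \forall y (Rxy \to \exists z (Rxz \wedge Rzy)).
(F1): fails — Rwu but no z with Rwz and Rzu.
(F2): fails — Rut but no z with Ruz and Rzt.
(F3): fails — R20 but no z with R2z and Rz0.
(F4): ✓.
(F5): fails — Rw3w2 but no z with Rw3z and Rzw2.

(F4)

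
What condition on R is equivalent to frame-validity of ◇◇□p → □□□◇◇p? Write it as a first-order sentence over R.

This is a Sahlqvist (Geach-type) schema ◇^2□^1p → □^3◇^2p.
Minimal-valuation argument: fix x; take any y with xR^2y and any z with xR^3z. Set V(p) to the set of worlds R-reachable from y in exactly 1 step. Then □^1p holds at y, so the antecedent holds at x; validity forces ◇^2p at z, giving a w with zR^2w and yR^1w.
First-order correspondent: ∀x ∀y ∀z ((xR²y ∧ xR³z) → ∃w (yRw ∧ zR²w)).

∀x ∀y ∀z ((xR²y ∧ xR³z) → ∃w (yRw ∧ zR²w))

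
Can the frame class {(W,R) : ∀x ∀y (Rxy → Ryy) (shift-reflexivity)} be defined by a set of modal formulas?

Definable; □(□r → r) defines it

This is a Sahlqvist condition; the T□ axiom □(□r → r) defines it.
Suppose □(□r→r) is valid. Take Rxy and set V(r)={w : Ryw}. Then at y, □r holds; since □(□r→r) at x, □r→r at y, so r at y, i.e. Ryy.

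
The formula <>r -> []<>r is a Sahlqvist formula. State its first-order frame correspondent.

Suppose ◇r→□◇r is valid. Take Rxy, Rxz and set V(r)={y}. Then ◇r at x, so □◇r at x, so ◇r at z, so some w with Rzw has r; w=y, i.e. Rzy. By symmetry of the argument, Ryz.
Conversely, on a frame with the Euclidean property the schema holds at every world under every valuation.
So the correspondent is the Euclidean property.

The Euclidean property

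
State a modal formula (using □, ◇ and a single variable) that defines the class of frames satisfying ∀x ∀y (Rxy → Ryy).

A defining formula is □(□p → p) (the T□ axiom).

□(□p → p)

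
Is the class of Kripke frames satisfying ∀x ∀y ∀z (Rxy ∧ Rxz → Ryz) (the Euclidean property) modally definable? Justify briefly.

Yes — defined by ◇q → □◇q

This is a Sahlqvist condition; the 5 axiom ◇q → □◇q defines it.
Suppose ◇q→□◇q is valid. Take Rxy, Rxz and set V(q)={y}. Then ◇q at x, so □◇q at x, so ◇q at z, so some w with Rzw has q; w=y, i.e. Rzy. By symmetry of the argument, Ryz.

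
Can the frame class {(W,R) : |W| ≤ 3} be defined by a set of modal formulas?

No — not modally definable

Any modally definable frame class is closed under disjoint unions.
Any modal formula valid on each of 4 disjoint one-world frames is valid on their disjoint union (validity is preserved under disjoint unions). Each one-world frame has |W|=1≤3, but the union has |W|=4.
So no modal formula (or set of formulas) defines exactly the |W|≤3 frames.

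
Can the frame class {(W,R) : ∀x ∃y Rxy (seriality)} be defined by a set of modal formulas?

This is a Sahlqvist condition; the D axiom □r → ◇r defines it.
Suppose □r→◇r is valid. At any x set V(r)=W. Then □r at x, so ◇r at x, so x has a successor.

Yes — defined by □r → ◇r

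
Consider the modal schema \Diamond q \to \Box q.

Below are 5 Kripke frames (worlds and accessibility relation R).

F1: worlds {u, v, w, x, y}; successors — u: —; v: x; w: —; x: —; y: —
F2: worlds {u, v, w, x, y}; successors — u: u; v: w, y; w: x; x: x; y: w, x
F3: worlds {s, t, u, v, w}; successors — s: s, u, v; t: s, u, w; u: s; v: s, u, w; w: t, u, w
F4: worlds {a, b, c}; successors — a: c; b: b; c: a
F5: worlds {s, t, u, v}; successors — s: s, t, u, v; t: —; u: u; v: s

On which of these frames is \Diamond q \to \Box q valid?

This is the axiom for partial functionality; its first-order frame correspondent is \forall x \forall y \forall z (Rxy \wedge Rxz \to y = z).
F1: holds.
F2: fails — v sees both w and y.
F3: fails — s sees both s and u.
F4: holds.
F5: fails — s sees both s and t.
Valid on: F1, F4.

F1, F4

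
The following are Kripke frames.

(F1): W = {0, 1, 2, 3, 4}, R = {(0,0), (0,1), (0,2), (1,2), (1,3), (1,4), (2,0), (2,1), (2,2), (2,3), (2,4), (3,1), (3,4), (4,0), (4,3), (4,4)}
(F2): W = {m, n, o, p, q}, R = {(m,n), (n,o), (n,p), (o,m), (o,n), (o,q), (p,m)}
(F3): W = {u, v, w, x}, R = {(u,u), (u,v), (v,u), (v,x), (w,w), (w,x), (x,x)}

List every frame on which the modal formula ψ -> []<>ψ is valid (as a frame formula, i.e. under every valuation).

The schema corresponds to symmetry: forall x forall y (Rxy -> Ryx).
(F1): fails — R01 but not R10.
(F2): fails — Rom but not Rmo.
(F3): fails — Rwx but not Rxw.
Valid on no frame.

none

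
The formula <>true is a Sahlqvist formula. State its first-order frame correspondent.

◇⊤ holds at w iff w has a successor, so frame-validity of ◇⊤ is exactly seriality. Equivalently via □ψ → ◇ψ:
Suppose □ψ→◇ψ is valid. At any x set V(ψ)=W. Then □ψ at x, so ◇ψ at x, so x has a successor.

seriality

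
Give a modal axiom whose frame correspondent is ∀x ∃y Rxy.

□q → ◇q

A defining formula is □q → ◇q (the D axiom).
Suppose □q→◇q is valid. At any x set V(q)=W. Then □q at x, so ◇q at x, so x has a successor.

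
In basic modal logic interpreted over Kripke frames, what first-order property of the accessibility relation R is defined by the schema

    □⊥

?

□⊥ is valid iff no world has any successor (otherwise □⊥ fails at any world with one).
Conversely, any frame satisfying ∀x ∀y ¬Rxy validates the schema.
So the correspondent is emptiness of R.

emptiness of R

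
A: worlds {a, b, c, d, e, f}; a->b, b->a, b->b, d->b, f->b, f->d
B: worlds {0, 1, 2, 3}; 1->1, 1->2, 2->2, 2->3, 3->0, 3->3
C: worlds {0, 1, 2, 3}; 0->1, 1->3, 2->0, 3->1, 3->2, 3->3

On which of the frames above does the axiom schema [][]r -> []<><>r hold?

The schema corresponds to a generalized confluence (Geach) condition: forall x forall z (xRz -> exists w (x R^2 w & z R^2 w)).
A: ✓.
B: fails — 3R0 but no w with 3R²w and 0R²w.
C: fails — 2R0 but no w with 2R²w and 0R²w.

A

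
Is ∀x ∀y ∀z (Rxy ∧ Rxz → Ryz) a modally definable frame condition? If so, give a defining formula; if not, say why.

Yes: it is the Euclidean property, defined by the 5 schema ◇p → □◇p.
Suppose ◇p→□◇p is valid. Take Rxy, Rxz and set V(p)={y}. Then ◇p at x, so □◇p at x, so ◇p at z, so some w with Rzw has p; w=y, i.e. Rzy. By symmetry of the argument, Ryz.

Definable; ◇p → □◇p defines it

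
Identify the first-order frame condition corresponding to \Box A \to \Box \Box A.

This schema is the 4 axiom.
It corresponds to transitivity: \forall x \forall y \forall z (Rxy \wedge Ryz \to Rxz).

Transitivity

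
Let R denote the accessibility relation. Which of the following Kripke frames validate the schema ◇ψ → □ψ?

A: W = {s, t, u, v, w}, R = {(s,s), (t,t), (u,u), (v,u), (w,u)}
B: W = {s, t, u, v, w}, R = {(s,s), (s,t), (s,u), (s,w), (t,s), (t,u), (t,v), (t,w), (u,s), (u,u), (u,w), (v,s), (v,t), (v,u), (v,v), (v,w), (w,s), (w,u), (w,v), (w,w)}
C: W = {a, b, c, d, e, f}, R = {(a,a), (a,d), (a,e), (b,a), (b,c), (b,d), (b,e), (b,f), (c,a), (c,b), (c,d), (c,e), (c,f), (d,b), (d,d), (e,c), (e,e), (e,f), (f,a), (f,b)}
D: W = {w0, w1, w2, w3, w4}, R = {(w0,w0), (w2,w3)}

Frame correspondent (Sahlqvist): ∀x ∀y ∀z (Rxy ∧ Rxz → y = z) — i.e. partial functionality.
A: holds.
B: fails — s sees both s and t.
C: fails — a sees both a and d.
D: holds.

A, D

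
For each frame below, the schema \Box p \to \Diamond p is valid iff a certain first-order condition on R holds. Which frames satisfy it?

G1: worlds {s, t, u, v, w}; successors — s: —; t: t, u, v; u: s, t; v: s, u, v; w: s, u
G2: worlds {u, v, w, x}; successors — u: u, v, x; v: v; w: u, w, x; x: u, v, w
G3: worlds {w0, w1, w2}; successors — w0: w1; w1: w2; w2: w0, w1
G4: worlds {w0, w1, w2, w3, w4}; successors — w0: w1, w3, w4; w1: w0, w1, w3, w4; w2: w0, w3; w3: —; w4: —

G2, G3

This is the axiom for seriality; its first-order frame correspondent is \forall x \exists y Rxy.
G1: fails — world s has no successor.
G2: holds.
G3: holds.
G4: fails — world w3 has no successor.
Valid on: G2, G3.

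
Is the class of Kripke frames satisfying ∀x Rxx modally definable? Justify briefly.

Yes — defined by □r → r

Yes: it is reflexivity, defined by the T schema □r → r.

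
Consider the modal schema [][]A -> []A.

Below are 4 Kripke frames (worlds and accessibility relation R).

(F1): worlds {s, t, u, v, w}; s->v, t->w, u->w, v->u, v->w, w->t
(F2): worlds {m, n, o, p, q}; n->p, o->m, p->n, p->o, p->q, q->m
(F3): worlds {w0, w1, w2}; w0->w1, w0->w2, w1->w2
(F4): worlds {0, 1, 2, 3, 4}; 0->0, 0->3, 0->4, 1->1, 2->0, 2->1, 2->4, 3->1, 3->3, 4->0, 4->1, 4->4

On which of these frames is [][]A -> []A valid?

(F4)

This is the axiom for density; its first-order frame correspondent is forall x forall y (Rxy -> exists z (Rxz & Rzy)).
(F1): fails — Rwt but no z with Rwz and Rzt.
(F2): fails — Rom but no z with Roz and Rzm.
(F3): fails — Rw1w2 but no z with Rw1z and Rzw2.
(F4): condition met.
Valid on: (F4).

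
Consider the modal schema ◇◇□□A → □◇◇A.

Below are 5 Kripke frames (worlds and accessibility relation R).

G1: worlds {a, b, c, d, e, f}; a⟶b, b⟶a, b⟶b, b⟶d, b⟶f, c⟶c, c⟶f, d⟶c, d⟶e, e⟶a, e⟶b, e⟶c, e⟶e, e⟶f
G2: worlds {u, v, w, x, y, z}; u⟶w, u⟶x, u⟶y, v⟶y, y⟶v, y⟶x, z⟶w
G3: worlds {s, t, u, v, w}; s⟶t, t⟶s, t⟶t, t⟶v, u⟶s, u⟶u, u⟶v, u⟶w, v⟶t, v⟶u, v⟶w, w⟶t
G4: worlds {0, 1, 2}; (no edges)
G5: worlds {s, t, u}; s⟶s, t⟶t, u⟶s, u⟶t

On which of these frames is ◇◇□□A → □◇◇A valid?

G3, G4

Frame correspondent (Sahlqvist): ∀x ∀y ∀z ((xR²y ∧ xRz) → ∃w (yR²w ∧ zR²w)) — i.e. a generalized confluence (Geach) condition.
G1: fails — aR²f, aRb but no w with fR²w and bR²w.
G2: fails — uR²v, uRw but no t with vR²t and wR²t.
G3: satisfies the condition.
G4: satisfies the condition.
G5: fails — uR²s, uRt but no w with sR²w and tR²w.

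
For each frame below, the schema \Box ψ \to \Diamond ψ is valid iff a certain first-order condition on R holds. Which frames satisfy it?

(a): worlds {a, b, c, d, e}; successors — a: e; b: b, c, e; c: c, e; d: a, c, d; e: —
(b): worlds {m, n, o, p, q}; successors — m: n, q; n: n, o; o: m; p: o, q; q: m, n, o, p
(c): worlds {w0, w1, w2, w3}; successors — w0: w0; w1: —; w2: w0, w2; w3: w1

Frame correspondent (Sahlqvist): \forall x \exists y Rxy — i.e. seriality.
(a): fails — world e has no successor.
(b): satisfies the condition.
(c): fails — world w1 has no successor.
Valid on: (b).

(b)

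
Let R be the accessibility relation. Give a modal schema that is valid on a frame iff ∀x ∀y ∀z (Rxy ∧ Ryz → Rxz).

The condition is transitivity. The 4 schema □s → □□s defines it.
Suppose □s→□□s is valid. Take Rxy, Ryz and set V(s)={w : Rxw}. Then □s at x, so □□s at x, so □s at y, so s at z, i.e. Rxz.

□s → □□s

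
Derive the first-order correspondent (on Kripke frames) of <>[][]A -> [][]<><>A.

This is a Sahlqvist (Geach-type) schema ◇^1□^2A → □^2◇^2A.
First-order correspondent: forall x forall y forall z ((xRy & x R^2 z) -> exists w (y R^2 w & z R^2 w)).

forall x forall y forall z ((xRy & x R^2 z) -> exists w (y R^2 w & z R^2 w))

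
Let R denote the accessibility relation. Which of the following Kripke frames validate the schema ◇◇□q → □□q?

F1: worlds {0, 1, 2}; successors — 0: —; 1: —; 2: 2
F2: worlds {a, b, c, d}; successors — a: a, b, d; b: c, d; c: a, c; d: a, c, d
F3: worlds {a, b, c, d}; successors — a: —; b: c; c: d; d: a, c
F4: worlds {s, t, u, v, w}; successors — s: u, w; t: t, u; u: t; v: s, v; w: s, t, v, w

The schema corresponds to a generalized confluence (Geach) condition: ∀x ∀y ∀z ((xR²y ∧ xR²z) → ∃w (yRw ∧ z = w)).
F1: ✓.
F2: fails — aR²a, aR²c but no w with aRw and c=w.
F3: fails — bR²d, bR²d but no w with dRw and d=w.
F4: fails — sR²s, sR²s but no w* with sRw* and s=w*.
Valid on: F1.

F1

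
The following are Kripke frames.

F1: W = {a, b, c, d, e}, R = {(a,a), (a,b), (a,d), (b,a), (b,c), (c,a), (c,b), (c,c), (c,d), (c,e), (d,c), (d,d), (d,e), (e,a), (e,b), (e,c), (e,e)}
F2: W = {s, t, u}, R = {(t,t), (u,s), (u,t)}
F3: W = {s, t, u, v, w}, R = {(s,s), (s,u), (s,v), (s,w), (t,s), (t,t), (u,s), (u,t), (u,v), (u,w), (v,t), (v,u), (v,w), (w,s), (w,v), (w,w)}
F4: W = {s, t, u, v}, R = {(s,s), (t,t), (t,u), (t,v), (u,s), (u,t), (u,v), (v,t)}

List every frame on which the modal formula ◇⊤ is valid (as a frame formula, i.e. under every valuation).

This is the axiom for seriality; its first-order frame correspondent is ∀x ∃y Rxy.
F1: ✓.
F2: fails — world s has no successor.
F3: ✓.
F4: ✓.

F1, F3, F4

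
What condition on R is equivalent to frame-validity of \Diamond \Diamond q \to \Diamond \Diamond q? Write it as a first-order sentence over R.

\forall x \forall y (x R^2 y \to \exists w (y = w \wedge x R^2 w))

This is a Sahlqvist (Geach-type) schema ◇^2□^0q → □^0◇^2q.
Minimal-valuation argument: fix x; take any y with xR^2y and any z with xR^0z. Set V(q) to the set of worlds R-reachable from y in exactly 0 steps. Then □^0q holds at y, so the antecedent holds at x; validity forces ◇^2q at z, giving a w with zR^2w and yR^0w.
First-order correspondent: \forall x \forall y (x R^2 y \to \exists w (y = w \wedge x R^2 w)).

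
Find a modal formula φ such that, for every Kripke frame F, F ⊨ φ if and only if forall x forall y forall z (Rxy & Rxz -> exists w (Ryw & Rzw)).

◇□s → □◇s

The condition is convergence. The .2 schema ◇□s → □◇s defines it.
Suppose ◇□s→□◇s is valid. Take Rxy, Rxz and set V(s)={w : Ryw}. Then □s at y so ◇□s at x, so □◇s at x, so ◇s at z, giving w with Rzw and Ryw.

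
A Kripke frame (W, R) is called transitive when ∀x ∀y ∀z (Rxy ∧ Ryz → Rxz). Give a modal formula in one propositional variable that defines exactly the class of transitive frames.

□p → □□p

The condition is transitivity. The 4 schema □p → □□p defines it.
Suppose □p→□□p is valid. Take Rxy, Ryz and set V(p)={w : Rxw}. Then □p at x, so □□p at x, so □p at y, so p at z, i.e. Rxz.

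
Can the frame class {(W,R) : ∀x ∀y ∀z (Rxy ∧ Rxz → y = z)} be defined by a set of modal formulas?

Yes: it is partial functionality, defined by the CD schema ◇q → □q.
Suppose ◇q→□q is valid. Take Rxy, Rxz and set V(q)={y}. Then ◇q at x, so □q at x, so q at z, i.e. z=y.

Yes, by ◇q → □q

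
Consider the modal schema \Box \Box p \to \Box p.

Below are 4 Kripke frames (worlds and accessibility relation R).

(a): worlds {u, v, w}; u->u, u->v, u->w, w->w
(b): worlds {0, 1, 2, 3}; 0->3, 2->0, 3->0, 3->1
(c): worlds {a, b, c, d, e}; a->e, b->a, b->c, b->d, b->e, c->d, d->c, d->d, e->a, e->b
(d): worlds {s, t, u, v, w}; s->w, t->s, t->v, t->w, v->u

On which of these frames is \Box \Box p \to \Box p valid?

(a)

The schema corresponds to density: \forall x \forall y (Rxy \to \exists z (Rxz \wedge Rzy)).
(a): holds.
(b): fails — R30 but no z with R3z and Rz0.
(c): fails — Reb but no z with Rez and Rzb.
(d): fails — Rtv but no z with Rtz and Rzv.
Valid on: (a).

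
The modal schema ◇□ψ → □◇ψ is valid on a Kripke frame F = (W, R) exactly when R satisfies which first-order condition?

convergence: ∀x ∀y ∀z (Rxy ∧ Rxz → ∃w (Ryw ∧ Rzw))

Suppose ◇□ψ→□◇ψ is valid. Take Rxy, Rxz and set V(ψ)={w : Ryw}. Then □ψ at y so ◇□ψ at x, so □◇ψ at x, so ◇ψ at z, giving w with Rzw and Ryw.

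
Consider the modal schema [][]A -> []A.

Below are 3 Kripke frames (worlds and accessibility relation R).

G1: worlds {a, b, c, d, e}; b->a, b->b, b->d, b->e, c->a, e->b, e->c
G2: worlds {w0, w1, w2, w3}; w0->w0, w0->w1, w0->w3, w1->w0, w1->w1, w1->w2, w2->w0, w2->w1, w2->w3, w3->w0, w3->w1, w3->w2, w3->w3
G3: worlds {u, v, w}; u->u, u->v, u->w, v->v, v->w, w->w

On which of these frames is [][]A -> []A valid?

Frame correspondent (Sahlqvist): forall x forall y (Rxy -> exists z (Rxz & Rzy)) — i.e. density.
G1: fails — Rec but no z with Rez and Rzc.
G2: satisfies the condition.
G3: satisfies the condition.
Valid on: G2, G3.

G2, G3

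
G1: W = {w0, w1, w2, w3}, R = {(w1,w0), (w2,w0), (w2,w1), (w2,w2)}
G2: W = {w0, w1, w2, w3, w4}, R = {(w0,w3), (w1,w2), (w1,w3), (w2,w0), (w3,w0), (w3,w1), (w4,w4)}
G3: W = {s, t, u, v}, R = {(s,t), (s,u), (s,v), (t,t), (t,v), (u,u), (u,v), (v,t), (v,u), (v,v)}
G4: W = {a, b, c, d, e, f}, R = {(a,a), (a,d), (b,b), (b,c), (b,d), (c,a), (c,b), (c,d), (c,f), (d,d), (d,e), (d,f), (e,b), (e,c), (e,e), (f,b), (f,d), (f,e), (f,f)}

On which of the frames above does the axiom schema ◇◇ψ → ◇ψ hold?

This is the axiom for transitivity; its first-order frame correspondent is ∀x ∀y ∀z (Rxy ∧ Ryz → Rxz).
G1: holds.
G2: fails — Rw1w2 and Rw2w0 but not Rw1w0.
G3: fails — Ruv and Rvt but not Rut.
G4: fails — Rcd and Rde but not Rce.

G1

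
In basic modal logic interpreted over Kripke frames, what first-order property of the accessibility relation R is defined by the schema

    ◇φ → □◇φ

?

This is the 5 axiom.
It corresponds to the Euclidean property: ∀x ∀y ∀z (Rxy ∧ Rxz → Ryz).

the Euclidean property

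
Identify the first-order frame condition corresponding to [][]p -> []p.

Suppose □□p→□p is valid. Take Rxy and set V(p)={w : xR²w}. Then □□p at x, so □p at x, so p at y, i.e. ∃z(Rxz∧Rzy).

Density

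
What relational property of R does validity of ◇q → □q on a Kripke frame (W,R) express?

This schema is the CD axiom.
Its frame correspondent is partial functionality — ∀x ∀y ∀z (Rxy ∧ Rxz → y = z).

partial functionality: ∀x ∀y ∀z (Rxy ∧ Rxz → y = z)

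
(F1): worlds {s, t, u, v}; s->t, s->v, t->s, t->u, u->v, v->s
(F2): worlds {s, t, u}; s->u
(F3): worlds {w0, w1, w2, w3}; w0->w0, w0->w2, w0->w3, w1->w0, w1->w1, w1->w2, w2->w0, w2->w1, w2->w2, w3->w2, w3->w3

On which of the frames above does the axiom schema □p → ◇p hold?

(F1), (F3)

The schema corresponds to seriality: ∀x ∃y Rxy.
(F1): condition met.
(F2): fails — world t has no successor.
(F3): condition met.
Valid on: (F1), (F3).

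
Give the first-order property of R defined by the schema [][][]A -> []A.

forall x forall z (xRz -> exists w (x R^3 w & z = w))

This is a Sahlqvist (Geach-type) schema ◇^0□^3A → □^1◇^0A.
Minimal-valuation argument: fix x; take any y with xR^0y and any z with xR^1z. Set V(A) to the set of worlds R-reachable from y in exactly 3 steps. Then □^3A holds at y, so the antecedent holds at x; validity forces ◇^0A at z, giving a w with zR^0w and yR^3w.
First-order correspondent: forall x forall z (xRz -> exists w (x R^3 w & z = w)).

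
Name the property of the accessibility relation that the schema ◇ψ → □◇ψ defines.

This schema is the 5 axiom.
Its frame correspondent is the Euclidean property — ∀x ∀y ∀z (Rxy ∧ Rxz → Ryz).

The Euclidean property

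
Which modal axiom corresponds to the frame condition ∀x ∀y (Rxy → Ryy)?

□(□s → s)

This is shift-reflexivity; the standard corresponding axiom is T□: □(□s → s).
Suppose □(□s→s) is valid. Take Rxy and set V(s)={w : Ryw}. Then at y, □s holds; since □(□s→s) at x, □s→s at y, so s at y, i.e. Ryy.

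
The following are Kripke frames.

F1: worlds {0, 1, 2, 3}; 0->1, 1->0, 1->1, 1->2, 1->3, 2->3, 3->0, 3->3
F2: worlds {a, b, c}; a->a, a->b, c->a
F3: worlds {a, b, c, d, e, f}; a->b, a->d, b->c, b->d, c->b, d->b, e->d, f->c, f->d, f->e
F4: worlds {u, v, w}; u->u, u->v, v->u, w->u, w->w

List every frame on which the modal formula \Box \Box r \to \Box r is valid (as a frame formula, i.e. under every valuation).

The schema corresponds to density: \forall x \forall y (Rxy \to \exists z (Rxz \wedge Rzy)).
F1: ✓.
F2: ✓.
F3: fails — Rbc but no z with Rbz and Rzc.
F4: ✓.

F1, F2, F4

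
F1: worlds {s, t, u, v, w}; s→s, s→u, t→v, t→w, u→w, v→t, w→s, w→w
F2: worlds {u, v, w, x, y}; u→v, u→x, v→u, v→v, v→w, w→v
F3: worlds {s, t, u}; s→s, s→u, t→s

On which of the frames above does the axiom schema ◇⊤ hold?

The schema corresponds to seriality: ∀x ∃y Rxy.
F1: condition met.
F2: fails — world x has no successor.
F3: fails — world u has no successor.

F1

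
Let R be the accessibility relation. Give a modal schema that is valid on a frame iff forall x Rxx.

The condition is reflexivity. The T schema □p → p defines it.
Suppose □p→p is valid. At any x set V(p)={w : Rxw}. Then □p holds at x, so p holds at x, i.e. Rxx.

□p → p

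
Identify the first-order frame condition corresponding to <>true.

seriality

◇⊤ holds at w iff w has a successor, so frame-validity of ◇⊤ is exactly seriality. Equivalently via □p → ◇p:
Suppose □p→◇p is valid. At any x set V(p)=W. Then □p at x, so ◇p at x, so x has a successor.
Conversely, on a frame with seriality the schema holds at every world under every valuation.
Frame condition: forall x exists y Rxy.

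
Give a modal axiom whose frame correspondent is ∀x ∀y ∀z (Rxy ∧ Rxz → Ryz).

◇q → □◇q

The condition is the Euclidean property. The 5 schema ◇q → □◇q defines it.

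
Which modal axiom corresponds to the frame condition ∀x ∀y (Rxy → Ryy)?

The condition is shift-reflexivity. The T□ schema □(□p → p) defines it.
Suppose □(□p→p) is valid. Take Rxy and set V(p)={w : Ryw}. Then at y, □p holds; since □(□p→p) at x, □p→p at y, so p at y, i.e. Ryy.

□(□p → p)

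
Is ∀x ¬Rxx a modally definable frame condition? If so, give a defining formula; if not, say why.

Modal frame validity is preserved under surjective bounded morphisms.
The 4-cycle (worlds a,b,c,d with a→b→c→d→a) is irreflexive, and the map sending every world to a single reflexive point • is a surjective bounded morphism (forth: every edge maps to (•,•); back: every world has a successor). So any modal formula valid on the 4-cycle is also valid on the reflexive point, which is not irreflexive.
Hence irreflexivity is not modally definable.

Not definable by any modal formula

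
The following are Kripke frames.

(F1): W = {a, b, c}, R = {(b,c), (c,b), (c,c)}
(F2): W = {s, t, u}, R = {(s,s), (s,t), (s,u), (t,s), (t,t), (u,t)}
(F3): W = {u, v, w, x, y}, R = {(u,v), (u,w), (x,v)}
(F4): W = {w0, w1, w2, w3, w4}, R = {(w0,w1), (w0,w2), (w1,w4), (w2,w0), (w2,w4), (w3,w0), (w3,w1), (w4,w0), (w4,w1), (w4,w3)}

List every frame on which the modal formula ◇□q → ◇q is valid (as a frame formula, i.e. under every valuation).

The schema corresponds to a generalized confluence (Geach) condition: ∀x ∀y (xRy → ∃w (yRw ∧ xRw)).
(F1): condition met.
(F2): condition met.
(F3): fails — uRv but no t with vRt and uRt.
(F4): fails — w0Rw1 but no w with w1Rw and w0Rw.

(F1), (F2)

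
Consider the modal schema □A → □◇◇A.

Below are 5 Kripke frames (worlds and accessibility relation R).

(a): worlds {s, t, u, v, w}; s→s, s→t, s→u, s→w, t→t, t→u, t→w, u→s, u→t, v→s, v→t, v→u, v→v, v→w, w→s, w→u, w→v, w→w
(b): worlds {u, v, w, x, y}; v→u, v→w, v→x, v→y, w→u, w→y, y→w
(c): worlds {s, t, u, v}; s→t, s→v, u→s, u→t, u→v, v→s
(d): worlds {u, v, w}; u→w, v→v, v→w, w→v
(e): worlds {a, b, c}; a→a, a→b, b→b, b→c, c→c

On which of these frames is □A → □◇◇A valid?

(a), (d), (e)

The schema corresponds to a generalized confluence (Geach) condition: ∀x ∀z (xRz → ∃w (xRw ∧ zR²w)).
(a): ✓.
(b): fails — vRu but no t with vRt and uR²t.
(c): fails — sRt but no w with sRw and tR²w.
(d): ✓.
(e): ✓.
Valid on: (a), (d), (e).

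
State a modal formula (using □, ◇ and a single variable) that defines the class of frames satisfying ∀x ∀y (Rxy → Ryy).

□(□r → r)

The condition is shift-reflexivity. The T□ schema □(□r → r) defines it.
Suppose □(□r→r) is valid. Take Rxy and set V(r)={w : Ryw}. Then at y, □r holds; since □(□r→r) at x, □r→r at y, so r at y, i.e. Ryy.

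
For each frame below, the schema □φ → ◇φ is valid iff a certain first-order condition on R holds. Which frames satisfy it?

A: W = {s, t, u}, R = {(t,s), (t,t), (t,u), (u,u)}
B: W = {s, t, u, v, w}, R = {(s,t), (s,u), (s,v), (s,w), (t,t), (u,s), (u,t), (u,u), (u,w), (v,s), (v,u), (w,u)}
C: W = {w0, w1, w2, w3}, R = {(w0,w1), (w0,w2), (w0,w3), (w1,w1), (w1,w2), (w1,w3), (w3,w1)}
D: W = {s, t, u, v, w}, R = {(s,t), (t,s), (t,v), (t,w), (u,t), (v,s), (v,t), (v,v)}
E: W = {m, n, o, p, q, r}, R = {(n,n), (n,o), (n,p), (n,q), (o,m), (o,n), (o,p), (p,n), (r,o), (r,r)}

This is the axiom for seriality; its first-order frame correspondent is ∀x ∃y Rxy.
A: fails — world s has no successor.
B: condition met.
C: fails — world w2 has no successor.
D: fails — world w has no successor.
E: fails — world m has no successor.
Valid on: B.

B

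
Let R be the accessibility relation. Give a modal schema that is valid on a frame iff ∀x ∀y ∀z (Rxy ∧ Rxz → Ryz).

◇q → □◇q

This is the Euclidean property; the standard corresponding axiom is 5: ◇q → □◇q.
Suppose ◇q→□◇q is valid. Take Rxy, Rxz and set V(q)={y}. Then ◇q at x, so □◇q at x, so ◇q at z, so some w with Rzw has q; w=y, i.e. Rzy. By symmetry of the argument, Ryz.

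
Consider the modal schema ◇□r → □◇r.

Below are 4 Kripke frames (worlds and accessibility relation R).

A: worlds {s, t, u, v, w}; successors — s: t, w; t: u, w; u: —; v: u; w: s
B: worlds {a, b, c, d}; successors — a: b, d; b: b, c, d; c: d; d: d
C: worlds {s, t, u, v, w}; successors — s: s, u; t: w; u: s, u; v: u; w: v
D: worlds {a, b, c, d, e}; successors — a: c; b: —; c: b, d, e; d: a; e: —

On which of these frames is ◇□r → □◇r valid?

Frame correspondent (Sahlqvist): ∀x ∀y ∀z (Rxy ∧ Rxz → ∃w (Ryw ∧ Rzw)) — i.e. convergence.
A: fails — Rsw and Rst but w and t have no common successor.
B: satisfies the condition.
C: satisfies the condition.
D: fails — Rcd and Rcb but d and b have no common successor.
Valid on: B, C.

B, C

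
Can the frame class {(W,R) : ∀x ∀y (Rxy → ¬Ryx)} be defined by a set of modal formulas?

Modal frame validity is preserved under surjective bounded morphisms.
The 4-cycle (worlds s,t,u,v with s→t→u→v→s) is asymmetric. Mapping every world to a single reflexive point • is a surjective bounded morphism, and the reflexive point is not asymmetric (R•• but asymmetry requires ¬R••).
So no modal formula (or set of formulas) defines exactly the asymmetric frames.

No — not modally definable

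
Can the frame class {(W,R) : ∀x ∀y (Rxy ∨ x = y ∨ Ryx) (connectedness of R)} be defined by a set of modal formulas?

Modal frame validity is preserved under disjoint unions.
Take 3 disjoint single-world reflexive frames: each is trivially connected, but their disjoint union has 3 worlds with no edge between distinct components, so it is not connected.
So no modal formula (or set of formulas) defines exactly the connected frames.

No — not modally definable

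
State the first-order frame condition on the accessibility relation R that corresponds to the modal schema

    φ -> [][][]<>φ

forall x forall z (x R^3 z -> exists w (x = w & zRw))

This is a Sahlqvist (Geach-type) schema ◇^0□^0φ → □^3◇^1φ.
Minimal-valuation argument: fix x; take any y with xR^0y and any z with xR^3z. Set V(φ) to the set of worlds R-reachable from y in exactly 0 steps. Then □^0φ holds at y, so the antecedent holds at x; validity forces ◇^1φ at z, giving a w with zR^1w and yR^0w.
First-order correspondent: forall x forall z (x R^3 z -> exists w (x = w & zRw)).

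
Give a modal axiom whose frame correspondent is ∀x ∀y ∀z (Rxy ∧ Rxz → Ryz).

The condition is the Euclidean property. The 5 schema ◇r → □◇r defines it.
Suppose ◇r→□◇r is valid. Take Rxy, Rxz and set V(r)={y}. Then ◇r at x, so □◇r at x, so ◇r at z, so some w with Rzw has r; w=y, i.e. Rzy. By symmetry of the argument, Ryz.

◇r → □◇r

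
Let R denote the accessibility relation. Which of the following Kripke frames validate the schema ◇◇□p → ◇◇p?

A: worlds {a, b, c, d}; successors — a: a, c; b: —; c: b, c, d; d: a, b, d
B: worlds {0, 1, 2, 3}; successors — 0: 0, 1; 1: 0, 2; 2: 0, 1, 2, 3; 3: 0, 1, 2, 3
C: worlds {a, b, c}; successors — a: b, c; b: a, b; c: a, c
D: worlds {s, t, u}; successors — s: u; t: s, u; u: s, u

B, C, D

The schema corresponds to a generalized confluence (Geach) condition: ∀x ∀y (xR²y → ∃w (yRw ∧ xR²w)).
A: fails — aR²b but no w with bRw and aR²w.
B: satisfies the condition.
C: satisfies the condition.
D: satisfies the condition.
Valid on: B, C, D.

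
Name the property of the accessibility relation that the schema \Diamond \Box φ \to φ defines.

This schema is equivalent to the B axiom φ → □◇φ.
Its frame correspondent is symmetry — \forall x \forall y (Rxy \to Ryx).

symmetry: \forall x \forall y (Rxy \to Ryx)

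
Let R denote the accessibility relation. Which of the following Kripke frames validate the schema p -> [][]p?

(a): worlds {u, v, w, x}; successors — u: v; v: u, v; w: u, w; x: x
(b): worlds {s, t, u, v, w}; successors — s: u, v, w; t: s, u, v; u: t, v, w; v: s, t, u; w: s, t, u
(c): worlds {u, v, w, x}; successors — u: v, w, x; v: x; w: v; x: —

none

Frame correspondent (Sahlqvist): forall x forall z (x R^2 z -> exists w (x = w & z = w)) — i.e. a generalized confluence (Geach) condition.
(a): fails — uR²v but u ≠ v.
(b): fails — sR²t but s ≠ t.
(c): fails — uR²v but u ≠ v.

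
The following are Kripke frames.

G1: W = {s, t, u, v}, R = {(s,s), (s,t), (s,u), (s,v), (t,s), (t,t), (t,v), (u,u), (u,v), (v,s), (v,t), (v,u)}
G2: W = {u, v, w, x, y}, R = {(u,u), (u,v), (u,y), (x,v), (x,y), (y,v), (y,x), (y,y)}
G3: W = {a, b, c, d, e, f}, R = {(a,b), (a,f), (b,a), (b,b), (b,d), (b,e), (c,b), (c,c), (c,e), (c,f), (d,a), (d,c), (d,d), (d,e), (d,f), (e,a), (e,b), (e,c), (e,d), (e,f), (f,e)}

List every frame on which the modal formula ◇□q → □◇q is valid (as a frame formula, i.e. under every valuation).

G1

This is the axiom for convergence; its first-order frame correspondent is ∀x ∀y ∀z (Rxy ∧ Rxz → ∃w (Ryw ∧ Rzw)).
G1: satisfies the condition.
G2: fails — Ruv and Ruv but v and v have no common successor.
G3: fails — Rce and Rcf but e and f have no common successor.
Valid on: G1.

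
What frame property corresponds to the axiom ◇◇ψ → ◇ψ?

transitivity

Equivalently (dual form): □ψ → □□ψ.
Suppose □ψ→□□ψ is valid. Take Rxy, Ryz and set V(ψ)={w : Rxw}. Then □ψ at x, so □□ψ at x, so □ψ at y, so ψ at z, i.e. Rxz.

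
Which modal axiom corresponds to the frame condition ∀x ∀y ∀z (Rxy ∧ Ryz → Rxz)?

□p → □□p

A defining formula is □p → □□p (the 4 axiom).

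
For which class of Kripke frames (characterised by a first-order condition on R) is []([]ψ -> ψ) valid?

Shift-reflexivity

Suppose □(□ψ→ψ) is valid. Take Rxy and set V(ψ)={w : Ryw}. Then at y, □ψ holds; since □(□ψ→ψ) at x, □ψ→ψ at y, so ψ at y, i.e. Ryy.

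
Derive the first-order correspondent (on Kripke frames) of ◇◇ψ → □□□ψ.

This is a Sahlqvist (Geach-type) schema ◇^2□^0ψ → □^3◇^0ψ.
Minimal-valuation argument: fix x; take any y with xR^2y and any z with xR^3z. Set V(ψ) to the set of worlds R-reachable from y in exactly 0 steps. Then □^0ψ holds at y, so the antecedent holds at x; validity forces ◇^0ψ at z, giving a w with zR^0w and yR^0w.
First-order correspondent: ∀x ∀y ∀z ((xR²y ∧ xR³z) → ∃w (y = w ∧ z = w)).

∀x ∀y ∀z ((xR²y ∧ xR³z) → ∃w (y = w ∧ z = w))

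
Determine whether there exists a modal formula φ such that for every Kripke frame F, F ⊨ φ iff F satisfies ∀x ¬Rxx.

Any modally definable frame class is closed under surjective bounded morphisms.
The 2-cycle (worlds w0,w1 with w0→w1→w0) is irreflexive, and the map sending every world to a single reflexive point • is a surjective bounded morphism (forth: every edge maps to (•,•); back: every world has a successor). So any modal formula valid on the 2-cycle is also valid on the reflexive point, which is not irreflexive.
So no modal formula (or set of formulas) defines exactly the irreflexive frames.

No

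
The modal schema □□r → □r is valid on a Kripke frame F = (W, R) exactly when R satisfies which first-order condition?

This is the C4 axiom.
It corresponds to density: ∀x ∀y (Rxy → ∃z (Rxz ∧ Rzy)).

density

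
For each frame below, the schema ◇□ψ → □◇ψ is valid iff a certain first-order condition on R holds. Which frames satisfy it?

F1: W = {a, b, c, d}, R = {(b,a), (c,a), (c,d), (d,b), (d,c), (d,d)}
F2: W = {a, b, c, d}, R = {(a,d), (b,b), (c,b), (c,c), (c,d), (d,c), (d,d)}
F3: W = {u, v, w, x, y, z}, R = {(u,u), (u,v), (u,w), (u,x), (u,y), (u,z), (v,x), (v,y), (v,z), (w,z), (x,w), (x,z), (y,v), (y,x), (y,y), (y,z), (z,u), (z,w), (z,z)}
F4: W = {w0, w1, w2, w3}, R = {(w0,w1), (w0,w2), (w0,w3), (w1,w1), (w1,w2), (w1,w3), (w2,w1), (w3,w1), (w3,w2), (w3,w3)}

F3, F4

Frame correspondent (Sahlqvist): ∀x ∀y ∀z (Rxy ∧ Rxz → ∃w (Ryw ∧ Rzw)) — i.e. convergence.
F1: fails — Rba and Rba but a and a have no common successor.
F2: fails — Rcd and Rcb but d and b have no common successor.
F3: condition met.
F4: condition met.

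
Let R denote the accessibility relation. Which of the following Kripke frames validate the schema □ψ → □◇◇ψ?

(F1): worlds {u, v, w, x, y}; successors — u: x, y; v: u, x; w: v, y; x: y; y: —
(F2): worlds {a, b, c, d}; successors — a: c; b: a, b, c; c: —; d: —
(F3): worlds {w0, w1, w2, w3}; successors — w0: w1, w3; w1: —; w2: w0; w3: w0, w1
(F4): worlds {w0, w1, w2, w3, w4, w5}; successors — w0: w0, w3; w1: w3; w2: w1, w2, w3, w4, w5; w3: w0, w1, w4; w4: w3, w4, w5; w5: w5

(F4)

This is the axiom for a generalized confluence (Geach) condition; its first-order frame correspondent is ∀x ∀z (xRz → ∃w (xRw ∧ zR²w)).
(F1): fails — uRx but no t with uRt and xR²t.
(F2): fails — aRc but no w with aRw and cR²w.
(F3): fails — w0Rw1 but no w with w0Rw and w1R²w.
(F4): condition met.
Valid on: (F4).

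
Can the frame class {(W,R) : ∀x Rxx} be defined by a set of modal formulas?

Yes, by □q → q

Yes: it is reflexivity, defined by the T schema □q → q.
Suppose □q→q is valid. At any x set V(q)={w : Rxw}. Then □q holds at x, so q holds at x, i.e. Rxx.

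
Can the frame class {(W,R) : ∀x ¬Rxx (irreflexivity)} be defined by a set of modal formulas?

Modal frame validity is preserved under surjective bounded morphisms.
The 3-cycle (worlds 0,1,2 with 0→1→2→0) is irreflexive, and the map sending every world to a single reflexive point • is a surjective bounded morphism (forth: every edge maps to (•,•); back: every world has a successor). So any modal formula valid on the 3-cycle is also valid on the reflexive point, which is not irreflexive.
Hence irreflexivity is not modally definable.

No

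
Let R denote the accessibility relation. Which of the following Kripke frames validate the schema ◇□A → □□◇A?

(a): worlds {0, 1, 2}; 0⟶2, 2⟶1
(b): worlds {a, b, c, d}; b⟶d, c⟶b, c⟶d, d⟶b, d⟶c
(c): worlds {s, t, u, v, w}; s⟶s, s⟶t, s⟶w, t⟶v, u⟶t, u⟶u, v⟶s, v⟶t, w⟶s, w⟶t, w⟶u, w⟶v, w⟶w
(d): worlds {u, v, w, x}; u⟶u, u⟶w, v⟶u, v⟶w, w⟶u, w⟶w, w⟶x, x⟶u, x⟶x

Frame correspondent (Sahlqvist): ∀x ∀y ∀z ((xRy ∧ xR²z) → ∃w (yRw ∧ zRw)) — i.e. a generalized confluence (Geach) condition.
(a): fails — 0R2, 0R²1 but no w with 2Rw and 1Rw.
(b): fails — bRd, bR²b but no w with dRw and bRw.
(c): fails — sRs, sR²t but no w* with sRw* and tRw*.
(d): holds.

(d)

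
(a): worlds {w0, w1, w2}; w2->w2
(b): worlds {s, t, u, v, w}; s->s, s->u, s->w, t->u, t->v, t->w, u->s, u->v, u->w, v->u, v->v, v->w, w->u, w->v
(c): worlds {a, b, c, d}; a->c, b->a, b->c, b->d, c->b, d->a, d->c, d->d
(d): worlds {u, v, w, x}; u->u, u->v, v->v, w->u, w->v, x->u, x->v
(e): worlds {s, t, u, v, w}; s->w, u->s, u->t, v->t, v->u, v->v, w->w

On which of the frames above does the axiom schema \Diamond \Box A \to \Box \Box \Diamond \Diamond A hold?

(a), (b), (d)

This is the axiom for a generalized confluence (Geach) condition; its first-order frame correspondent is \forall x \forall y \forall z ((xRy \wedge x R^2 z) \to \exists w (yRw \wedge z R^2 w)).
(a): condition met.
(b): condition met.
(c): fails — bRa, bR²a but no w with aRw and aR²w.
(d): condition met.
(e): fails — uRt, uR²w but no w* with tRw* and wR²w*.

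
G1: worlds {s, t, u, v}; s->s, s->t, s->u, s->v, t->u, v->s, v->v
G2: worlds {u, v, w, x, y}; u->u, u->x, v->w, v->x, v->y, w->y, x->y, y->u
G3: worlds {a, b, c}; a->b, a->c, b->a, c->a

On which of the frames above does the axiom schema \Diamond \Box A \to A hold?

The schema corresponds to symmetry: \forall x \forall y (Rxy \to Ryx).
G1: fails — Rtu but not Rut.
G2: fails — Rvw but not Rwv.
G3: holds.

G3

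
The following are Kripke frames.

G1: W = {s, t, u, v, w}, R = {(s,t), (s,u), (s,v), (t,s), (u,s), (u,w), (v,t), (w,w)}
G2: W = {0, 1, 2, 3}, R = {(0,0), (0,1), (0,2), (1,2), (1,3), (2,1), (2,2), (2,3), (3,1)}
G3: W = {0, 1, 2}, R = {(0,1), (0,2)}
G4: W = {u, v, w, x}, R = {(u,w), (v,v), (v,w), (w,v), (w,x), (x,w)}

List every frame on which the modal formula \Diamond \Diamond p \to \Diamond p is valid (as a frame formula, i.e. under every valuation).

Frame correspondent (Sahlqvist): \forall x \forall y \forall z (Rxy \wedge Ryz \to Rxz) — i.e. transitivity.
G1: fails — Rus and Rsv but not Ruv.
G2: fails — R02 and R23 but not R03.
G3: ✓.
G4: fails — Rxw and Rwx but not Rxx.
Valid on: G3.

G3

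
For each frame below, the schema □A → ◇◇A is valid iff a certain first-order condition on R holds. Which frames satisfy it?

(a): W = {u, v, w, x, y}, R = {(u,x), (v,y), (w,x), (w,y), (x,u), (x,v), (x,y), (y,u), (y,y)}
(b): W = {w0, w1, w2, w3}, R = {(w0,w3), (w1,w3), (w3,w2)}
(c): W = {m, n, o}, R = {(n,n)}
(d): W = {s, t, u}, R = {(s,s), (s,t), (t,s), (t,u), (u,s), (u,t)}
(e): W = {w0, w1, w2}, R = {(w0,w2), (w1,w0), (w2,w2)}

This is the axiom for a generalized confluence (Geach) condition; its first-order frame correspondent is ∀x ∃w (xRw ∧ xR²w).
(a): fails — at u but no t with uRt and uR²t.
(b): fails — at w0 but no w with w0Rw and w0R²w.
(c): fails — at m but no w with mRw and mR²w.
(d): satisfies the condition.
(e): fails — at w1 but no w with w1Rw and w1R²w.

(d)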